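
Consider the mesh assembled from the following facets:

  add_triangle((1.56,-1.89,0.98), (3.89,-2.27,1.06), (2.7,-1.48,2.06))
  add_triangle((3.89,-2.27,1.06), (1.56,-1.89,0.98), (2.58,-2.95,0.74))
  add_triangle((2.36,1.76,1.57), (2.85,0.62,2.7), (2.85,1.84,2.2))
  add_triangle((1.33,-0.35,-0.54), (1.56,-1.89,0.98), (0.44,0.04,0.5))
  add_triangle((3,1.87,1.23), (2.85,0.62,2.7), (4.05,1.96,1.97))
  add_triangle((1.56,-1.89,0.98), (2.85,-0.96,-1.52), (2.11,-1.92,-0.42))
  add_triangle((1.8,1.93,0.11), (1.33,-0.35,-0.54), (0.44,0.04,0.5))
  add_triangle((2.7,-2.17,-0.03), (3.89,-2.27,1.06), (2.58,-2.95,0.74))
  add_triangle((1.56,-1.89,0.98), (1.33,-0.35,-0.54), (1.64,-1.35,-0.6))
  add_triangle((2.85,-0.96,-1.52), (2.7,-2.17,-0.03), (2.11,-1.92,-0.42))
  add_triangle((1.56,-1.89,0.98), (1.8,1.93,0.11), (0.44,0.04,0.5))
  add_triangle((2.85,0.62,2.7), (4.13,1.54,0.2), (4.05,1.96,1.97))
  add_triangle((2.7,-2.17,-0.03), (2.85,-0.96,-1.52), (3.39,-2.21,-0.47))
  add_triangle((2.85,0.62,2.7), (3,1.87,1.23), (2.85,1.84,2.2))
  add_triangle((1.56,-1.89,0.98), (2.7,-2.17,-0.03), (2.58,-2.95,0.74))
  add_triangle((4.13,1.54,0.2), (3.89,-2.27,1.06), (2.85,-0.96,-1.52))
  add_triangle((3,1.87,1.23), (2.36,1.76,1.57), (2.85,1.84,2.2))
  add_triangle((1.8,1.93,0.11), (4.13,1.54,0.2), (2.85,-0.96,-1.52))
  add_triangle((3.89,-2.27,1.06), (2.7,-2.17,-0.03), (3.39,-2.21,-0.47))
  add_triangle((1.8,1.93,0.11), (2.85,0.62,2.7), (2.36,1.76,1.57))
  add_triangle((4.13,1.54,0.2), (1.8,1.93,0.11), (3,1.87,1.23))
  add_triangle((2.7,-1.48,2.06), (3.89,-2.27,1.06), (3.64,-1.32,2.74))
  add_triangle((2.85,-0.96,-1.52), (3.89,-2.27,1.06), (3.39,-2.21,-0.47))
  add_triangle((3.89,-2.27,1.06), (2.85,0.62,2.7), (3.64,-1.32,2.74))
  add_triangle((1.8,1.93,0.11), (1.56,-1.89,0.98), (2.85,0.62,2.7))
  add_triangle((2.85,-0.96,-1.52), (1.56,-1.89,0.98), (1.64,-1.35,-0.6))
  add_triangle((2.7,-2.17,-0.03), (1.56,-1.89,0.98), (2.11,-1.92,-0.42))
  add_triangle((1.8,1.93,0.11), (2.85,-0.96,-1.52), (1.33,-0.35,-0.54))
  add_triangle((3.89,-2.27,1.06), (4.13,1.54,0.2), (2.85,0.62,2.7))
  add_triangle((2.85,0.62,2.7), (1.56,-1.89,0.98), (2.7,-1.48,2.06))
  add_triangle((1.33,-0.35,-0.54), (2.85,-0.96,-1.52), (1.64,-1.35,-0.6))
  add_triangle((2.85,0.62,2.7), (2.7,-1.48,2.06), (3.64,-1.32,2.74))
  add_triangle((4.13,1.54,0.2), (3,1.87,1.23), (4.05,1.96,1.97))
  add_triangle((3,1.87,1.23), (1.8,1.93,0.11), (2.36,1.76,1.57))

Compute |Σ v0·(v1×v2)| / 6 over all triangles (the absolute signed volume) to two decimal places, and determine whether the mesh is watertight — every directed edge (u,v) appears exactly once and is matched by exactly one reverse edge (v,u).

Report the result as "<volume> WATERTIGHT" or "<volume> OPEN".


Per-triangle v0·(v1×v2)/6:
  t1: +0.8755
  t2: +0.4962
  t3: -0.0898
  t4: -0.2783
  t5: +0.2533
  t6: -0.5837
  t7: -0.3326
  t8: +0.7313
  t9: -0.3069
  t10: +0.3876
  t11: +0.3911
  t12: +1.3338
  t13: +0.0858
  t14: +0.6451
  t15: -0.1733
  t16: +5.4597
  t17: +0.1299
  t18: +1.4049
  t19: +0.4221
  t20: -0.4581
  t21: +0.9281
  t22: +0.5821
  t23: +0.9804
  t24: +1.5849
  t25: -2.0531
  t26: +0.5085
  t27: +0.2141
  t28: -0.1542
  t29: +6.2955
  t30: +0.0383
  t31: -0.0769
  t32: +0.1962
  t33: +0.5816
  t34: +0.3341
Σ = +20.3531 → |volume| = 20.35

Directed edges: 102 total, each appears once with its reverse present → watertight.

20.35 WATERTIGHT


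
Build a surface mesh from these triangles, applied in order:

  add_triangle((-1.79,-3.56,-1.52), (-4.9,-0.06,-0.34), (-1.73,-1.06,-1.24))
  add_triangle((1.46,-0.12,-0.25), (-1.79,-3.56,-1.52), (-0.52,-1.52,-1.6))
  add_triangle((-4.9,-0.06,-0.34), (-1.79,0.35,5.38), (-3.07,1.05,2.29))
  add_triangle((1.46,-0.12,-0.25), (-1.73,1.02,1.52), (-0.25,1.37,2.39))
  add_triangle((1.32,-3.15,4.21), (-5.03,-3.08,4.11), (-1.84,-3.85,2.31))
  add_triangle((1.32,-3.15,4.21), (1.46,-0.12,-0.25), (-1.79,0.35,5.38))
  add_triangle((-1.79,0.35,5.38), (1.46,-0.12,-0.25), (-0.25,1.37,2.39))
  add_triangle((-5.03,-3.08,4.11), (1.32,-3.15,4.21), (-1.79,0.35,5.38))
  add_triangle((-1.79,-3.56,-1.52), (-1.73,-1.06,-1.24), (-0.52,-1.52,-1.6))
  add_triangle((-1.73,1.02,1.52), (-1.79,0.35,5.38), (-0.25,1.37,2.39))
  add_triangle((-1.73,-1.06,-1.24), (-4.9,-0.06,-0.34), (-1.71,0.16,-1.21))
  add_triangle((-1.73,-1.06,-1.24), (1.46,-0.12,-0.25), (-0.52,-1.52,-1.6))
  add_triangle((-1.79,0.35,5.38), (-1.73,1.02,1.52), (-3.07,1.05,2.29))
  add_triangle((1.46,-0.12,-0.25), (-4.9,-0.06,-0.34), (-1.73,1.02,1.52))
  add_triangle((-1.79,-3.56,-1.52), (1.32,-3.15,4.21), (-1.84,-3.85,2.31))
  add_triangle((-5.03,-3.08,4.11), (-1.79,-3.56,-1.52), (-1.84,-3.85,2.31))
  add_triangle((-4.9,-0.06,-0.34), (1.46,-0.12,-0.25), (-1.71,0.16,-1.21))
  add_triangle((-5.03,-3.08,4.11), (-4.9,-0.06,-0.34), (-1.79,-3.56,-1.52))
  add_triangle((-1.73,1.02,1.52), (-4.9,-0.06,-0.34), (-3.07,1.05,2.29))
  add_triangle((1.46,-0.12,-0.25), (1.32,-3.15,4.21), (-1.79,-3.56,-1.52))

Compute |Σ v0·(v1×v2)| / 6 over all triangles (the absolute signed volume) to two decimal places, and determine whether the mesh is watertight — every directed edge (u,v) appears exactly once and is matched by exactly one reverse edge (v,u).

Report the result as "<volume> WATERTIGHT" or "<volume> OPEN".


83.37 OPEN

Per-triangle v0·(v1×v2)/6:
  t1: +2.0519
  t2: +0.8291
  t3: +4.1286
  t4: +0.0995
  t5: +9.3977
  t6: +3.9739
  t7: +1.5501
  t8: +19.4105
  t9: +0.7896
  t10: +1.7835
  t11: +1.0914
  t12: +0.0901
  t13: +0.9172
  t14: +0.1140
  t15: +6.4964
  t16: +8.4754
  t17: -0.1748
  t18: +16.3247
  t19: +0.6716
  t20: +5.3534
Σ = +83.3739 → |volume| = 83.37

Directed edges: 60 total; 6 unmatched, e.g. (-4.9,-0.06,-0.34)→(-1.79,0.35,5.38) → open.


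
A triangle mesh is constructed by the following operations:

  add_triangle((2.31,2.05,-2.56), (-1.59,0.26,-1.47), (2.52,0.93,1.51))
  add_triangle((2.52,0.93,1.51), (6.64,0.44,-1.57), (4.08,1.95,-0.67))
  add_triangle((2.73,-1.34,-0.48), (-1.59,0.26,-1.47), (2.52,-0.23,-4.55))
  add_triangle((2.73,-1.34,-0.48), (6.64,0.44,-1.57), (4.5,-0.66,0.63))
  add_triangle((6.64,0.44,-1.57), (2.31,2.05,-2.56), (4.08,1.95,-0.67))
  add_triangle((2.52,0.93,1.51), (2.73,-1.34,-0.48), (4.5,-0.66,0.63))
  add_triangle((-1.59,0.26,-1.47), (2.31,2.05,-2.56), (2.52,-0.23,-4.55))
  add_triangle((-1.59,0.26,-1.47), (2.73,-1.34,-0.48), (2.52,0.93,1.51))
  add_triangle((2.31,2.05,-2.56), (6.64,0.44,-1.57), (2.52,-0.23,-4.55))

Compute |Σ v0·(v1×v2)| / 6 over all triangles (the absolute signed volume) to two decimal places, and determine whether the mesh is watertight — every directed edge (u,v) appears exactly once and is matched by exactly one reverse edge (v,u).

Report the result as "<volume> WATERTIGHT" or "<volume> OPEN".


25.72 OPEN

Per-triangle v0·(v1×v2)/6:
  t1: +1.1426
  t2: +3.6655
  t3: +1.7741
  t4: +2.6757
  t5: +4.3619
  t6: -0.0249
  t7: +4.1996
  t8: -1.2625
  t9: +9.1856
Σ = +25.7176 → |volume| = 25.72

Directed edges: 27 total; 9 unmatched, e.g. (2.52,0.93,1.51)→(2.31,2.05,-2.56) → open.


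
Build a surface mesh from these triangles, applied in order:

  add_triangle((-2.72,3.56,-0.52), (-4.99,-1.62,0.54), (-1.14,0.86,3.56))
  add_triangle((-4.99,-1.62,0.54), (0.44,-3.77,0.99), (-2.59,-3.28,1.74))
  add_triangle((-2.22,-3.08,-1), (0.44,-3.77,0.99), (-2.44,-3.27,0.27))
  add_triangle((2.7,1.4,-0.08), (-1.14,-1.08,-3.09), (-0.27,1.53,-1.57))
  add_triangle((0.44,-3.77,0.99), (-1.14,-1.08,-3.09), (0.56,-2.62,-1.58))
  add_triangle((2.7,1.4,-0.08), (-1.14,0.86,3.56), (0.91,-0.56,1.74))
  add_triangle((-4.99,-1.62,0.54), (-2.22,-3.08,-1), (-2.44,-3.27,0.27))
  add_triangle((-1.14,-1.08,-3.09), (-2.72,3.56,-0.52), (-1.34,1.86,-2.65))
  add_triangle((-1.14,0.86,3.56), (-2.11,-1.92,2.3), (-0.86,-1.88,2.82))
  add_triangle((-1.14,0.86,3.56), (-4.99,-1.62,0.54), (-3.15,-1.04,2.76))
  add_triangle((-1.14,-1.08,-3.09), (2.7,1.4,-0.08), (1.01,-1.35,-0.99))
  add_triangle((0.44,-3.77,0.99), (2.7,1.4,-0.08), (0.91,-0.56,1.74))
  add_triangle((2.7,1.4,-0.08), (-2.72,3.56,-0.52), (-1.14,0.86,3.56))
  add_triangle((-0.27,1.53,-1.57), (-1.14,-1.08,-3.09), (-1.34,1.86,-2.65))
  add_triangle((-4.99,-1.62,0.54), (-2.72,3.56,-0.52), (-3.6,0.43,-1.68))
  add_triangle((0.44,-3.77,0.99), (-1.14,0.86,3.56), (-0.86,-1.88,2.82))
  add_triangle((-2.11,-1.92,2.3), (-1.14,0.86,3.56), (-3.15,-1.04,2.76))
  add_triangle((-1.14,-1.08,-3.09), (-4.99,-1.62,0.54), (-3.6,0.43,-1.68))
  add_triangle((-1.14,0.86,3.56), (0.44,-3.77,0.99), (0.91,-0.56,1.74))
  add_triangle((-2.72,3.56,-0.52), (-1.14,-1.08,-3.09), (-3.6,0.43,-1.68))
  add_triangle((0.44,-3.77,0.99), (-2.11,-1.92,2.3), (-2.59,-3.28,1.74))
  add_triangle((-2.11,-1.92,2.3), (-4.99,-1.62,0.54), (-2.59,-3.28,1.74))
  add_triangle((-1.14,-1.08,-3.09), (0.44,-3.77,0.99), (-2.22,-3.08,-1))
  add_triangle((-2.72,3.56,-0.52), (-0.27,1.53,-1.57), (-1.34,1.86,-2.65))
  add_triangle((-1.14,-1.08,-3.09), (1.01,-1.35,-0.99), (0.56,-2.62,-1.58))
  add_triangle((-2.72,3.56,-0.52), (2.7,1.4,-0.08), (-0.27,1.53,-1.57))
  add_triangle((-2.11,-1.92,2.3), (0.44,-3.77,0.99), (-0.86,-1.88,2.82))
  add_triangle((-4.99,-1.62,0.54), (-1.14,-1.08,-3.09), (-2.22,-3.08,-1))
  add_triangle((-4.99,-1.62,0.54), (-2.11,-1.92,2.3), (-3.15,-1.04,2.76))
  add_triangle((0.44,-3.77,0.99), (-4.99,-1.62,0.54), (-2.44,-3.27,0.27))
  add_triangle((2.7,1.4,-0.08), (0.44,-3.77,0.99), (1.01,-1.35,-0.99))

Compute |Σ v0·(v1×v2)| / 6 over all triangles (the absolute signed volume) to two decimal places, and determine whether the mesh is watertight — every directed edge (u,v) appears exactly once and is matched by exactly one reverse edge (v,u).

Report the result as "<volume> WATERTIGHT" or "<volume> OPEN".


102.06 OPEN

Per-triangle v0·(v1×v2)/6:
  t1: +13.5319
  t2: +2.6453
  t3: +2.2527
  t4: +2.6947
  t5: +2.3431
  t6: +2.7912
  t7: +2.5675
  t8: +2.9294
  t9: +2.1504
  t10: +2.5244
  t11: +2.4226
  t12: +2.7133
  t13: +8.2792
  t14: +0.8316
  t15: +6.5646
  t16: +1.0481
  t17: +1.9378
  t18: +5.4944
  t19: +3.0498
  t20: +4.4185
  t21: +2.0658
  t22: +2.7032
  t23: +4.0289
  t24: +1.2038
  t25: +0.8736
  t26: +3.0781
  t27: +2.1938
  t28: +5.5728
  t29: +2.4548
  t30: +2.1189
  t31: +2.5731
Σ = +102.0573 → |volume| = 102.06

Directed edges: 93 total; 3 unmatched, e.g. (0.56,-2.62,-1.58)→(0.44,-3.77,0.99) → open.


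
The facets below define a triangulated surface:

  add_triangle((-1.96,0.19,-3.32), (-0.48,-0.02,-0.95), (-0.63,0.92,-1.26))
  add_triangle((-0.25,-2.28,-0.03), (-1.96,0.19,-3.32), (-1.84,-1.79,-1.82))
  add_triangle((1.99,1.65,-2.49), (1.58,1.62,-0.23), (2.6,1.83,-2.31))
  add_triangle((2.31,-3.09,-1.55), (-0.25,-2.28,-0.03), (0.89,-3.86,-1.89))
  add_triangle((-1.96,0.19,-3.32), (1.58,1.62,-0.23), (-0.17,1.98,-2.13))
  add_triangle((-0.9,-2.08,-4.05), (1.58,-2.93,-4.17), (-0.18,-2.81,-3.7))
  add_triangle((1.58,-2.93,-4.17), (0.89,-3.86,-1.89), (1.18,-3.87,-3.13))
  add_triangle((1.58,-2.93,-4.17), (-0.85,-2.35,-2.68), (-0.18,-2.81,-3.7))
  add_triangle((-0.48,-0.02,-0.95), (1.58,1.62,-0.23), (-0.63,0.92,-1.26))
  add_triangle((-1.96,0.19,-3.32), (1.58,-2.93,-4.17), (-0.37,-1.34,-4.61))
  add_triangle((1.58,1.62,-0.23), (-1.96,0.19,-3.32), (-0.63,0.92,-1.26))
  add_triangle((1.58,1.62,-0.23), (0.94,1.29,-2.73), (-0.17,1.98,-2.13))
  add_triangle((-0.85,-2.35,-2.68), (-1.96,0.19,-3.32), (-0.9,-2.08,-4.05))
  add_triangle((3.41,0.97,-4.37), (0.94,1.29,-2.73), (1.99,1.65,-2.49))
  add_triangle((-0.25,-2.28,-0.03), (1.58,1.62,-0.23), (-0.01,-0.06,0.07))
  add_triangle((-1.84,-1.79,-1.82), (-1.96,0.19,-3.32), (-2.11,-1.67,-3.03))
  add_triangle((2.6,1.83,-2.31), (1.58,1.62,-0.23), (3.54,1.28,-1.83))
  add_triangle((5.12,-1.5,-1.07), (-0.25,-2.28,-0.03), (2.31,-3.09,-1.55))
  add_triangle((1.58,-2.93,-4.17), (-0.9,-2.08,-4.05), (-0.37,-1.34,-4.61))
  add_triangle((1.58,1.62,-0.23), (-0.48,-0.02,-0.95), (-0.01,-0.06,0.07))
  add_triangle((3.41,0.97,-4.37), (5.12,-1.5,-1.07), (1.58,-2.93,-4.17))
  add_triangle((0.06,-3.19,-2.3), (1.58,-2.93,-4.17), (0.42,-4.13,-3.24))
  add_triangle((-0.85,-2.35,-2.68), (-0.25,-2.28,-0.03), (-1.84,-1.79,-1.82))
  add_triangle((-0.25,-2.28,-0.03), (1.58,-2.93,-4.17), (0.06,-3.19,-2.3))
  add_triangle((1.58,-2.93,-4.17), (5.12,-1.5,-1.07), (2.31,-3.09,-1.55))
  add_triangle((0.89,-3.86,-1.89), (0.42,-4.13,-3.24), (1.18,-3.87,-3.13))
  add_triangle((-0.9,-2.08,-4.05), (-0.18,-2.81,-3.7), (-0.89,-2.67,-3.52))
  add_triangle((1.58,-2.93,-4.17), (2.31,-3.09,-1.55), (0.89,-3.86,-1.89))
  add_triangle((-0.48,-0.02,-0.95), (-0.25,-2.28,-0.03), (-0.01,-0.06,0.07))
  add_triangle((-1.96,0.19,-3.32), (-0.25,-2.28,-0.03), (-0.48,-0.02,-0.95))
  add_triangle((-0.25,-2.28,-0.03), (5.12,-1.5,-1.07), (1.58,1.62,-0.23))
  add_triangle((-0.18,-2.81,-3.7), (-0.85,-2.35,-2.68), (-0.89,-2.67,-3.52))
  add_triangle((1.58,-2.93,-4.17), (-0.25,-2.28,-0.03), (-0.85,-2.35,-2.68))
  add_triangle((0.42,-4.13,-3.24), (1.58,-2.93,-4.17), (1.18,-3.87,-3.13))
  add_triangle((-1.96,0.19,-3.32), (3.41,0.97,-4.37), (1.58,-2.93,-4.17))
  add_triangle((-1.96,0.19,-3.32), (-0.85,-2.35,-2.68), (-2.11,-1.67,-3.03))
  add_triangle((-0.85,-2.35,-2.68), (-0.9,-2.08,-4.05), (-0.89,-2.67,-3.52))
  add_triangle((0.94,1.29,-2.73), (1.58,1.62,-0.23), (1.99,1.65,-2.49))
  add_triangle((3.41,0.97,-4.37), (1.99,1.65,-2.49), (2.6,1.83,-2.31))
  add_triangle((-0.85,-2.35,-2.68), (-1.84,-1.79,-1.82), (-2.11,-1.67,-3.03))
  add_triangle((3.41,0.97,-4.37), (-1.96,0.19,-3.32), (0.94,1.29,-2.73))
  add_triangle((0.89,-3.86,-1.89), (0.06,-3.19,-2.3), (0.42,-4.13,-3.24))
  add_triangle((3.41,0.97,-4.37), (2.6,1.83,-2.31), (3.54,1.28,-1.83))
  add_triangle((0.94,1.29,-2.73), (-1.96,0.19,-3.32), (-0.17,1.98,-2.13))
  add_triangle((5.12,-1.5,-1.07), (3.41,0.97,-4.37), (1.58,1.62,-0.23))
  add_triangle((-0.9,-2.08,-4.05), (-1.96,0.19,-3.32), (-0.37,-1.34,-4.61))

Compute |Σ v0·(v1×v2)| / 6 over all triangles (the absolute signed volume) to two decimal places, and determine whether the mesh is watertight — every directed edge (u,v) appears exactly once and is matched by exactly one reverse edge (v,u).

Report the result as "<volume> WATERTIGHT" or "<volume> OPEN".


Per-triangle v0·(v1×v2)/6:
  t1: -0.0426
  t2: -0.7231
  t3: +0.2857
  t4: +1.0980
  t5: -0.7972
  t6: +1.1975
  t7: +0.2124
  t8: +0.2408
  t9: -0.2525
  t10: -0.5361
  t11: +0.7038
  t12: +1.2860
  t13: +1.1287
  t14: +0.9747
  t15: +0.0374
  t16: +0.4442
  t17: +0.9057
  t18: +1.9738
  t19: +2.0870
  t20: -0.0048
  t21: +14.1515
  t22: +0.1618
  t23: +1.2503
  t24: -0.9881
  t25: +5.6605
  t26: +0.6483
  t27: +0.4399
  t28: +2.7897
  t29: +0.0141
  t30: -0.1116
  t31: +0.0550
  t32: +0.1409
  t33: +2.8438
  t34: +0.9301
  t35: +12.1122
  t36: +1.1918
  t37: +0.0773
  t38: +0.4556
  t39: +0.5922
  t40: +0.6563
  t41: +2.7413
  t42: +0.2765
  t43: +1.5187
  t44: +1.9413
  t45: +6.6689
  t46: +1.6849
Σ = +68.1228 → |volume| = 68.12

Directed edges: 138 total; 6 unmatched, e.g. (-0.25,-2.28,-0.03)→(0.89,-3.86,-1.89) → open.

68.12 OPEN


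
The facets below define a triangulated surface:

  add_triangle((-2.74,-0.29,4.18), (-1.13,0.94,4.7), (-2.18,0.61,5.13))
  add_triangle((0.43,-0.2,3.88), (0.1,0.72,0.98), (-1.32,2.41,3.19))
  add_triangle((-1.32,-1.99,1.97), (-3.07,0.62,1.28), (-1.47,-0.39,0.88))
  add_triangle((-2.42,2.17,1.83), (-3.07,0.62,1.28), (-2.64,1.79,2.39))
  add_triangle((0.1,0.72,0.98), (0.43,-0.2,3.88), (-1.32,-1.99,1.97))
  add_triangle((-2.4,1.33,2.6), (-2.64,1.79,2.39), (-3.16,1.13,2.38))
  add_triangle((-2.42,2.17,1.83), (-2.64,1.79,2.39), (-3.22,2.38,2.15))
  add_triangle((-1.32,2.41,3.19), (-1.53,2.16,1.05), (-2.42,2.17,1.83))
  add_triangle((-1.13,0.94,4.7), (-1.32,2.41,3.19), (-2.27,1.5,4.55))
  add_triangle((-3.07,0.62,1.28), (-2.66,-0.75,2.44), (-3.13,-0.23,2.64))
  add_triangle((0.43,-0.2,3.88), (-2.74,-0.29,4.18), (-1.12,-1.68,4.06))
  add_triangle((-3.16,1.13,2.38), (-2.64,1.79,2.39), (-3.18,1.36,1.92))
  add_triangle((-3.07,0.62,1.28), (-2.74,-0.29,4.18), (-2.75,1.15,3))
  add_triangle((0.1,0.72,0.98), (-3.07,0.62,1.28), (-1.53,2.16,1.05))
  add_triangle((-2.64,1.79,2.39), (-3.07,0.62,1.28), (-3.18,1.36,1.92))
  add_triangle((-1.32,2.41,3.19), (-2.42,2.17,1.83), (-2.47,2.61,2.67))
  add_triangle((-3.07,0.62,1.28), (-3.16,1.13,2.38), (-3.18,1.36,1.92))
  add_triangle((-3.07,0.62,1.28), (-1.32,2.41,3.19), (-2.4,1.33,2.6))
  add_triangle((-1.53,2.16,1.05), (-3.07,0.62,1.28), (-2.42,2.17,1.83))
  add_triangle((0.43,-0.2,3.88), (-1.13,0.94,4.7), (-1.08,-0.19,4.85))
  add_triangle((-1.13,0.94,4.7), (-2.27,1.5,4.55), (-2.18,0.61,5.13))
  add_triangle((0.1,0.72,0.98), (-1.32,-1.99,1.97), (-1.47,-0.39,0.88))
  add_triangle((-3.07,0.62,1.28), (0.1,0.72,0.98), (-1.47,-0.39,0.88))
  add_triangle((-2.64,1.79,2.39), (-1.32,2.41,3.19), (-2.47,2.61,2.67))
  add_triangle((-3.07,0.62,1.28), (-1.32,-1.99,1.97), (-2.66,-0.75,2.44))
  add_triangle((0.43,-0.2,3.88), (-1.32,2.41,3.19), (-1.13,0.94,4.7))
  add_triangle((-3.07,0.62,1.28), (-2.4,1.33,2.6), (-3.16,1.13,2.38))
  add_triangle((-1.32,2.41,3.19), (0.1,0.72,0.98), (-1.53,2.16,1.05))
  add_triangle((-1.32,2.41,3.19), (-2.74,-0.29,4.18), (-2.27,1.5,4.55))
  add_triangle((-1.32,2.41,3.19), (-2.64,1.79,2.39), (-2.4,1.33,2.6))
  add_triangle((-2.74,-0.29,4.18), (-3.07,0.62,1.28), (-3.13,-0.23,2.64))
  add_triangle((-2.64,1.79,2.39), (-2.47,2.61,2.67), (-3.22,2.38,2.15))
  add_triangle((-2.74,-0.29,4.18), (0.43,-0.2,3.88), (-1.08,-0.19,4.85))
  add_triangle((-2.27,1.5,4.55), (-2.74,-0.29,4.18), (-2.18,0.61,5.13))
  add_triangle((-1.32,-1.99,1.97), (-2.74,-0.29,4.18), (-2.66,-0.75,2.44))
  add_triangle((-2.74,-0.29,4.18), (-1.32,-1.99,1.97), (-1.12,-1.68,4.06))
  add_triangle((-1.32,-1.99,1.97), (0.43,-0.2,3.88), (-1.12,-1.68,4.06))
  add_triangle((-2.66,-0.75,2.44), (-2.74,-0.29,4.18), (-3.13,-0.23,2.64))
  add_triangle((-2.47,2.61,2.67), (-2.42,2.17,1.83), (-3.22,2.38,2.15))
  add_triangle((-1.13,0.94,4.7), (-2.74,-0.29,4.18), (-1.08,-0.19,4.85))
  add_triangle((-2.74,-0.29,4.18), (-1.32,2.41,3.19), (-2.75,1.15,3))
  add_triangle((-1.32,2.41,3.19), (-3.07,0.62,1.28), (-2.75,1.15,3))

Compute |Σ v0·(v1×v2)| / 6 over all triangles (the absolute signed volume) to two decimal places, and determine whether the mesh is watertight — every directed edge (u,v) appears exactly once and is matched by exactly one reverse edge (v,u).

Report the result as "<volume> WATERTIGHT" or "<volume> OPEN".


Per-triangle v0·(v1×v2)/6:
  t1: +0.2696
  t2: +0.8195
  t3: +0.1905
  t4: +0.5811
  t5: -0.7770
  t6: +0.2532
  t7: -0.1469
  t8: +0.7496
  t9: +1.3769
  t10: +0.2921
  t11: +2.9708
  t12: +0.2588
  t13: +1.7240
  t14: -0.8116
  t15: -0.0914
  t16: +0.0475
  t17: +0.2407
  t18: -0.6123
  t19: +0.4231
  t20: +1.1726
  t21: +0.8207
  t22: -0.6182
  t23: -0.4602
  t24: +0.5317
  t25: +0.6017
  t26: +1.4689
  t27: -0.0571
  t28: +0.3555
  t29: +0.3309
  t30: +0.5458
  t31: +0.7639
  t32: +0.3524
  t33: +0.2022
  t34: +1.0166
  t35: +1.3578
  t36: +2.0180
  t37: +0.4542
  t38: +0.5316
  t39: +0.1187
  t40: +1.6525
  t41: +2.1658
  t42: +1.2296
Σ = +24.3136 → |volume| = 24.31

Directed edges: 126 total, each appears once with its reverse present → watertight.

24.31 WATERTIGHT


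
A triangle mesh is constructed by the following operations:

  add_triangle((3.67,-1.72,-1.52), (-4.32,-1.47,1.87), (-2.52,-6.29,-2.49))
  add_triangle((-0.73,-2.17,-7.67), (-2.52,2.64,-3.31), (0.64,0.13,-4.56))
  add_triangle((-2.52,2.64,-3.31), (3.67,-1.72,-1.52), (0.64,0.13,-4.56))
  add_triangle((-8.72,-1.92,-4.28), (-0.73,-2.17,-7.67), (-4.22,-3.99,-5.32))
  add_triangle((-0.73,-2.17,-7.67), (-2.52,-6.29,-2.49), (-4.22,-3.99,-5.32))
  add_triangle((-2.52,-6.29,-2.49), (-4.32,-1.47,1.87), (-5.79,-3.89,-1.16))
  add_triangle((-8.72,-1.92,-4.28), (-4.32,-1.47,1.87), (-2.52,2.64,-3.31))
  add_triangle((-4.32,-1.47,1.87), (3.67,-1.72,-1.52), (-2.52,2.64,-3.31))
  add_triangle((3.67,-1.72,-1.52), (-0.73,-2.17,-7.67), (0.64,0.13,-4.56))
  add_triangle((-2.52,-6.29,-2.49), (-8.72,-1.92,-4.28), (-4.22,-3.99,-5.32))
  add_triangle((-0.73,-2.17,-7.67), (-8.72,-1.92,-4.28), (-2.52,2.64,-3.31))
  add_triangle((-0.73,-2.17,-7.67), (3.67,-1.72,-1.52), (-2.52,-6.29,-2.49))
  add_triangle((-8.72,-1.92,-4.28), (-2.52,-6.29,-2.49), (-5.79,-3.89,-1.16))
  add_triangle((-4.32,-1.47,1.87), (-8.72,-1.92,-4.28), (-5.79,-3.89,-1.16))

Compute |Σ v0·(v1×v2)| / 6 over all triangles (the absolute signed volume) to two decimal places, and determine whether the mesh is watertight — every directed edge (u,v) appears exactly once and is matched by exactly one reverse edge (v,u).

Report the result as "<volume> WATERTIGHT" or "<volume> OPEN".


212.83 WATERTIGHT

Per-triangle v0·(v1×v2)/6:
  t1: +7.9227
  t2: +8.9131
  t3: +2.6878
  t4: +23.0387
  t5: +19.2642
  t6: +9.3908
  t7: +16.9649
  t8: -9.2342
  t9: +8.6961
  t10: +21.5039
  t11: +40.0035
  t12: +31.0020
  t13: +18.7813
  t14: +13.8979
Σ = +212.8328 → |volume| = 212.83

Directed edges: 42 total, each appears once with its reverse present → watertight.


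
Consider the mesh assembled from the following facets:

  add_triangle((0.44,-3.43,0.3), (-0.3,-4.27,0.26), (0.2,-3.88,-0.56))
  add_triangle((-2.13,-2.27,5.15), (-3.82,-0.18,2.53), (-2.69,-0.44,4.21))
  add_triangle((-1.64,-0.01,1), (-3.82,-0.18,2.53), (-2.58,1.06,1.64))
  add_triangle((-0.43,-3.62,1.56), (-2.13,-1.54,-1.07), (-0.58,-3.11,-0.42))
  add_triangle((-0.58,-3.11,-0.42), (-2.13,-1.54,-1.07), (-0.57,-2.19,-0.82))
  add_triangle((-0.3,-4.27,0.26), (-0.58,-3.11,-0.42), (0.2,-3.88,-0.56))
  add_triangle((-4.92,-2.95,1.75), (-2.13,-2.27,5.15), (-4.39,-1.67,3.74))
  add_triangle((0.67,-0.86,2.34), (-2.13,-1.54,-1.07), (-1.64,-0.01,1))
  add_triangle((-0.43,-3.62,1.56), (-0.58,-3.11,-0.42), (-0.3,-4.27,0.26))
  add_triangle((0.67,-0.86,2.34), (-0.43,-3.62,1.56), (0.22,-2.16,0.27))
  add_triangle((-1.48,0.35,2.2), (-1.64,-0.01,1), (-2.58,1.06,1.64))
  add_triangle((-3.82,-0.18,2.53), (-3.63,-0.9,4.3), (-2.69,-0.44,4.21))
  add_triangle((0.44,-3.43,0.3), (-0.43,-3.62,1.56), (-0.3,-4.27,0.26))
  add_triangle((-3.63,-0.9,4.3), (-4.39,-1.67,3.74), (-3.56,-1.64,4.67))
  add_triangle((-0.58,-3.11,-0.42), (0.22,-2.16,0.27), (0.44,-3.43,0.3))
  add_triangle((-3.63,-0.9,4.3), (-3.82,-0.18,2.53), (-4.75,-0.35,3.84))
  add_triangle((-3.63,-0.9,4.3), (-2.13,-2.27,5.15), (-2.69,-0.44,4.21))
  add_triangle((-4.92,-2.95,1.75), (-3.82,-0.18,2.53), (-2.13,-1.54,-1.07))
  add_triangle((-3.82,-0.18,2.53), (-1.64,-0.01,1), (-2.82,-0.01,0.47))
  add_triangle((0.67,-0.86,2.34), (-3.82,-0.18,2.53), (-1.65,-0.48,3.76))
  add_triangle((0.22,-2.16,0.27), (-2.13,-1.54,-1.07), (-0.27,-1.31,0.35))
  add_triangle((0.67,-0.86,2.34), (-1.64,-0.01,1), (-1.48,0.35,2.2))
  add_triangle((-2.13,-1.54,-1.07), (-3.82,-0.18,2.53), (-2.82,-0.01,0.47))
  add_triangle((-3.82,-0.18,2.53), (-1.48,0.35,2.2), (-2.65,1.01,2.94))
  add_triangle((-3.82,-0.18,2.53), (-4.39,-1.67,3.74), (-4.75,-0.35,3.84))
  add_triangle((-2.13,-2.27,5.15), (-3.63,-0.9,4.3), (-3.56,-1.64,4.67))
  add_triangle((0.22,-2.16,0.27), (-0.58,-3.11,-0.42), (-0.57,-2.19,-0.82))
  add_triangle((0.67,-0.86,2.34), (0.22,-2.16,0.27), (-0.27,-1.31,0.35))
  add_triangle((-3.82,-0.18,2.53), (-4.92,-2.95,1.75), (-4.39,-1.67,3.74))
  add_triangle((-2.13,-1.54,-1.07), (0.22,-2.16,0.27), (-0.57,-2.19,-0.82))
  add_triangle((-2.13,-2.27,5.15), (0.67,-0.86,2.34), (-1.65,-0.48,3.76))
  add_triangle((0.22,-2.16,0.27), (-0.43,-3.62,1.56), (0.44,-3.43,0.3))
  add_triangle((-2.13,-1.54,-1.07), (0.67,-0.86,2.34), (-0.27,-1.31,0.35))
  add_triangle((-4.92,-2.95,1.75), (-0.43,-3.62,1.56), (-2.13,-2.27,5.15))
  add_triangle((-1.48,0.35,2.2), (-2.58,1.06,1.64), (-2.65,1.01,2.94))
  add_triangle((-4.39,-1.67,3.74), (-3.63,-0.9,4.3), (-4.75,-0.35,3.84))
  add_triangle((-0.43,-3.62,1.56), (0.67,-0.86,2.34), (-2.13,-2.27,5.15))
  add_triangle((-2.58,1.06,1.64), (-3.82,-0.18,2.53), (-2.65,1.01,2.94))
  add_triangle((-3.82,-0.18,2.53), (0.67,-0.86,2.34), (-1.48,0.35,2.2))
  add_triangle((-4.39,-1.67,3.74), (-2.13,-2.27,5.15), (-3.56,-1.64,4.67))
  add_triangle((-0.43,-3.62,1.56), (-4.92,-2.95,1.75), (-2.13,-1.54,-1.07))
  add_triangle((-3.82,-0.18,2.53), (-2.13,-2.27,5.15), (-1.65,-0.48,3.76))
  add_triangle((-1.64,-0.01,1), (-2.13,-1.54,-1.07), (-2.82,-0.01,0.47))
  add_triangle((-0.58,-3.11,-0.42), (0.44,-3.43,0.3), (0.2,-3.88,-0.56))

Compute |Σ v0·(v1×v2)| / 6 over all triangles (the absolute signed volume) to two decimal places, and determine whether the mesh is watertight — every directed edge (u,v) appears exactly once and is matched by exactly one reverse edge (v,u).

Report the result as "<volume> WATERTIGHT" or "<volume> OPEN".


43.18 WATERTIGHT

Per-triangle v0·(v1×v2)/6:
  t1: +0.4165
  t2: -2.6087
  t3: +0.0619
  t4: +1.8475
  t5: +0.4286
  t6: +0.4098
  t7: +5.2393
  t8: -1.7067
  t9: +0.4208
  t10: +0.8741
  t11: -0.3750
  t12: +0.7489
  t13: +0.6606
  t14: +0.8285
  t15: -0.0680
  t16: -0.1698
  t17: +1.4393
  t18: +2.9104
  t19: +0.0531
  t20: -0.8011
  t21: -0.3367
  t22: -0.5762
  t23: +1.4752
  t24: +0.5647
  t25: +0.5797
  t26: +0.7263
  t27: +0.1222
  t28: -0.3633
  t29: +2.8459
  t30: -0.5400
  t31: +1.6690
  t32: +0.0009
  t33: -0.5611
  t34: +10.9642
  t35: -0.0967
  t36: +1.3599
  t37: +4.1540
  t38: +0.9410
  t39: +1.4363
  t40: +1.0512
  t41: +5.3420
  t42: +2.7267
  t43: -0.5262
  t44: -0.3855
Σ = +43.1835 → |volume| = 43.18

Directed edges: 132 total, each appears once with its reverse present → watertight.


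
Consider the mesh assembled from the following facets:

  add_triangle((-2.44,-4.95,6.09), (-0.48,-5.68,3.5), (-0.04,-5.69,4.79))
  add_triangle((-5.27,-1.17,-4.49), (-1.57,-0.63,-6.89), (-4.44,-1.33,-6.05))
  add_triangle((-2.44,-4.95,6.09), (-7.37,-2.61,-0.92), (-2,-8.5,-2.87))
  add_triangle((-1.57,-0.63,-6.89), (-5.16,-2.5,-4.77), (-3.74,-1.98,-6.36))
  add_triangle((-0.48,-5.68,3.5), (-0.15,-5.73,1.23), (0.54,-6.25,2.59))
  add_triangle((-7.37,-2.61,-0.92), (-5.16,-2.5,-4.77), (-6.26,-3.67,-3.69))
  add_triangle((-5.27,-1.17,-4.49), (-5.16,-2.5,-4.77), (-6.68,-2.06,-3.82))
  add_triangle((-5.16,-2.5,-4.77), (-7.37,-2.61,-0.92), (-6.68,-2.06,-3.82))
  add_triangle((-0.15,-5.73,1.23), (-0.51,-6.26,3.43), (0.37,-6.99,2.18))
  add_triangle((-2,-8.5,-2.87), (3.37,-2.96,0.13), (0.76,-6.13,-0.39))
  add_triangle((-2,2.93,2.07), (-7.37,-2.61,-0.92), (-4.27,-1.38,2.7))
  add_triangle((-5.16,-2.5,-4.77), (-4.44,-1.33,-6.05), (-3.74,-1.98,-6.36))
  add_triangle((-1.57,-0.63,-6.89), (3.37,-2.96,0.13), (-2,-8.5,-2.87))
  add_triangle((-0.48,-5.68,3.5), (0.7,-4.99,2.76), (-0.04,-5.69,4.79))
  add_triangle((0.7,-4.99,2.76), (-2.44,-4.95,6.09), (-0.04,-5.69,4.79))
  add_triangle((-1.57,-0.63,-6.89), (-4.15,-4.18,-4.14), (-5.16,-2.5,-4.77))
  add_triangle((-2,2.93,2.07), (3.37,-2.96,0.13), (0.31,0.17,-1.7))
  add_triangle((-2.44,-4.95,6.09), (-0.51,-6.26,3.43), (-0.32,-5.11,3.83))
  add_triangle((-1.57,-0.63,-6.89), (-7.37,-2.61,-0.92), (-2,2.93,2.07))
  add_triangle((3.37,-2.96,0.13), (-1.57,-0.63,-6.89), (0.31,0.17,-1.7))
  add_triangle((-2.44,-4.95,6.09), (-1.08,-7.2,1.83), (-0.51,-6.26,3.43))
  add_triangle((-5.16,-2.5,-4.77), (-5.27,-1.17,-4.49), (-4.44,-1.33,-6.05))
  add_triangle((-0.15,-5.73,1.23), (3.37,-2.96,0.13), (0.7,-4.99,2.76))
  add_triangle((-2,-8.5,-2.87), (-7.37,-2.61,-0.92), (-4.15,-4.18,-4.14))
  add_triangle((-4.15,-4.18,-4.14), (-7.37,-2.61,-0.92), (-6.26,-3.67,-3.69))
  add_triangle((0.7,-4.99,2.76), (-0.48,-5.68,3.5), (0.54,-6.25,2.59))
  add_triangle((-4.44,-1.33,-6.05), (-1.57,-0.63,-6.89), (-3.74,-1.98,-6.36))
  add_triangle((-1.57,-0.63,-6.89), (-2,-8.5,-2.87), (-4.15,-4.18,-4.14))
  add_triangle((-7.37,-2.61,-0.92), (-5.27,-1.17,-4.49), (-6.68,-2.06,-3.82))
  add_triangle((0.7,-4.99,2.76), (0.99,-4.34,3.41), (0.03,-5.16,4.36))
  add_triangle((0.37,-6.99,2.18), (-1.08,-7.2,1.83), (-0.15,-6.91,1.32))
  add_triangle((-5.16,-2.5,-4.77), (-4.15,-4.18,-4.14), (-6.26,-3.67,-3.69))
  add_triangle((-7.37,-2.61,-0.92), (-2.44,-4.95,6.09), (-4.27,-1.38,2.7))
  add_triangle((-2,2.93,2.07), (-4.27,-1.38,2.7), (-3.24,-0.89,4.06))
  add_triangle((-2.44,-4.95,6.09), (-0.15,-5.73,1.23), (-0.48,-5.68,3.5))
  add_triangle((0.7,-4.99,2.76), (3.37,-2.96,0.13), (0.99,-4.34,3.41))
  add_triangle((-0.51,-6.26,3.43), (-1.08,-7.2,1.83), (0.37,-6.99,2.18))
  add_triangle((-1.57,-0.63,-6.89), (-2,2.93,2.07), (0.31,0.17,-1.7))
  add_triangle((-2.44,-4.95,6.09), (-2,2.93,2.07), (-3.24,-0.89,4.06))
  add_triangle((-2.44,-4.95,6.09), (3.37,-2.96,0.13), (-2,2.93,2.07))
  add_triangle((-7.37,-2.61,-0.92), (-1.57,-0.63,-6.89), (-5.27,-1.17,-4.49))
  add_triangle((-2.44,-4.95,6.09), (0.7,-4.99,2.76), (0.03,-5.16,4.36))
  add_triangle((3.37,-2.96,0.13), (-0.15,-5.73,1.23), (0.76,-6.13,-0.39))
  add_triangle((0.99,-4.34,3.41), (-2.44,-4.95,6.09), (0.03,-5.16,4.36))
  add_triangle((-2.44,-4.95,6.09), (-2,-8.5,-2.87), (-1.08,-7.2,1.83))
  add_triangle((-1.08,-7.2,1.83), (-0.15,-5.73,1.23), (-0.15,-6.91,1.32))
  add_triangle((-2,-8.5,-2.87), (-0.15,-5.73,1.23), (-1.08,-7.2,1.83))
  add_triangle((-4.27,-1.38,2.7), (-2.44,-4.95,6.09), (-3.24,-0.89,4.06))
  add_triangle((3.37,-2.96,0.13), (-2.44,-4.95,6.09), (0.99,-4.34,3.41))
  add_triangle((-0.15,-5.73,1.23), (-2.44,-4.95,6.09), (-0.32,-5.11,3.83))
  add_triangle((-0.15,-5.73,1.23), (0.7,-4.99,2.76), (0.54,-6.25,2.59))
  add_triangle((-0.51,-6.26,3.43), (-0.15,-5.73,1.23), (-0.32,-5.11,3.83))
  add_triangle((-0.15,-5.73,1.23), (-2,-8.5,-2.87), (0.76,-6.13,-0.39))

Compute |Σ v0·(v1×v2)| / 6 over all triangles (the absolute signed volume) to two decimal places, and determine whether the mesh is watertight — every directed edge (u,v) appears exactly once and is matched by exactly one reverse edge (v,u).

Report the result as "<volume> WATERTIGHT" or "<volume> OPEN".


Per-triangle v0·(v1×v2)/6:
  t1: +3.7257
  t2: +1.1185
  t3: +74.3526
  t4: -1.1119
  t5: +1.9275
  t6: +4.9611
  t7: +2.4156
  t8: +4.0162
  t9: -1.3264
  t10: +6.1531
  t11: +14.0718
  t12: +2.3309
  t13: +36.1918
  t14: +1.4947
  t15: -1.9457
  t16: +10.1807
  t17: +1.6616
  t18: +2.5284
  t19: +29.7048
  t20: +3.6283
  t21: +6.2333
  t22: +2.5841
  t23: +5.9612
  t24: +25.9415
  t25: +3.2184
  t26: +1.0209
  t27: +2.8729
  t28: +24.4572
  t29: +1.1153
  t30: +1.0600
  t31: +1.1718
  t32: +4.0783
  t33: +17.2642
  t34: +5.0290
  t35: +3.4416
  t36: +2.9586
  t37: +2.9225
  t38: +3.1185
  t39: +4.6896
  t40: +12.6297
  t41: -6.0737
  t42: +1.9914
  t43: +5.1720
  t44: +1.0367
  t45: +14.4507
  t46: -0.1306
  t47: +4.4798
  t48: +6.4650
  t49: -1.3789
  t50: -5.1363
  t51: -0.1445
  t52: +0.5324
  t53: +7.0225
Σ = +356.1344 → |volume| = 356.13

Directed edges: 159 total; 3 unmatched, e.g. (0.37,-6.99,2.18)→(-0.15,-5.73,1.23) → open.

356.13 OPEN


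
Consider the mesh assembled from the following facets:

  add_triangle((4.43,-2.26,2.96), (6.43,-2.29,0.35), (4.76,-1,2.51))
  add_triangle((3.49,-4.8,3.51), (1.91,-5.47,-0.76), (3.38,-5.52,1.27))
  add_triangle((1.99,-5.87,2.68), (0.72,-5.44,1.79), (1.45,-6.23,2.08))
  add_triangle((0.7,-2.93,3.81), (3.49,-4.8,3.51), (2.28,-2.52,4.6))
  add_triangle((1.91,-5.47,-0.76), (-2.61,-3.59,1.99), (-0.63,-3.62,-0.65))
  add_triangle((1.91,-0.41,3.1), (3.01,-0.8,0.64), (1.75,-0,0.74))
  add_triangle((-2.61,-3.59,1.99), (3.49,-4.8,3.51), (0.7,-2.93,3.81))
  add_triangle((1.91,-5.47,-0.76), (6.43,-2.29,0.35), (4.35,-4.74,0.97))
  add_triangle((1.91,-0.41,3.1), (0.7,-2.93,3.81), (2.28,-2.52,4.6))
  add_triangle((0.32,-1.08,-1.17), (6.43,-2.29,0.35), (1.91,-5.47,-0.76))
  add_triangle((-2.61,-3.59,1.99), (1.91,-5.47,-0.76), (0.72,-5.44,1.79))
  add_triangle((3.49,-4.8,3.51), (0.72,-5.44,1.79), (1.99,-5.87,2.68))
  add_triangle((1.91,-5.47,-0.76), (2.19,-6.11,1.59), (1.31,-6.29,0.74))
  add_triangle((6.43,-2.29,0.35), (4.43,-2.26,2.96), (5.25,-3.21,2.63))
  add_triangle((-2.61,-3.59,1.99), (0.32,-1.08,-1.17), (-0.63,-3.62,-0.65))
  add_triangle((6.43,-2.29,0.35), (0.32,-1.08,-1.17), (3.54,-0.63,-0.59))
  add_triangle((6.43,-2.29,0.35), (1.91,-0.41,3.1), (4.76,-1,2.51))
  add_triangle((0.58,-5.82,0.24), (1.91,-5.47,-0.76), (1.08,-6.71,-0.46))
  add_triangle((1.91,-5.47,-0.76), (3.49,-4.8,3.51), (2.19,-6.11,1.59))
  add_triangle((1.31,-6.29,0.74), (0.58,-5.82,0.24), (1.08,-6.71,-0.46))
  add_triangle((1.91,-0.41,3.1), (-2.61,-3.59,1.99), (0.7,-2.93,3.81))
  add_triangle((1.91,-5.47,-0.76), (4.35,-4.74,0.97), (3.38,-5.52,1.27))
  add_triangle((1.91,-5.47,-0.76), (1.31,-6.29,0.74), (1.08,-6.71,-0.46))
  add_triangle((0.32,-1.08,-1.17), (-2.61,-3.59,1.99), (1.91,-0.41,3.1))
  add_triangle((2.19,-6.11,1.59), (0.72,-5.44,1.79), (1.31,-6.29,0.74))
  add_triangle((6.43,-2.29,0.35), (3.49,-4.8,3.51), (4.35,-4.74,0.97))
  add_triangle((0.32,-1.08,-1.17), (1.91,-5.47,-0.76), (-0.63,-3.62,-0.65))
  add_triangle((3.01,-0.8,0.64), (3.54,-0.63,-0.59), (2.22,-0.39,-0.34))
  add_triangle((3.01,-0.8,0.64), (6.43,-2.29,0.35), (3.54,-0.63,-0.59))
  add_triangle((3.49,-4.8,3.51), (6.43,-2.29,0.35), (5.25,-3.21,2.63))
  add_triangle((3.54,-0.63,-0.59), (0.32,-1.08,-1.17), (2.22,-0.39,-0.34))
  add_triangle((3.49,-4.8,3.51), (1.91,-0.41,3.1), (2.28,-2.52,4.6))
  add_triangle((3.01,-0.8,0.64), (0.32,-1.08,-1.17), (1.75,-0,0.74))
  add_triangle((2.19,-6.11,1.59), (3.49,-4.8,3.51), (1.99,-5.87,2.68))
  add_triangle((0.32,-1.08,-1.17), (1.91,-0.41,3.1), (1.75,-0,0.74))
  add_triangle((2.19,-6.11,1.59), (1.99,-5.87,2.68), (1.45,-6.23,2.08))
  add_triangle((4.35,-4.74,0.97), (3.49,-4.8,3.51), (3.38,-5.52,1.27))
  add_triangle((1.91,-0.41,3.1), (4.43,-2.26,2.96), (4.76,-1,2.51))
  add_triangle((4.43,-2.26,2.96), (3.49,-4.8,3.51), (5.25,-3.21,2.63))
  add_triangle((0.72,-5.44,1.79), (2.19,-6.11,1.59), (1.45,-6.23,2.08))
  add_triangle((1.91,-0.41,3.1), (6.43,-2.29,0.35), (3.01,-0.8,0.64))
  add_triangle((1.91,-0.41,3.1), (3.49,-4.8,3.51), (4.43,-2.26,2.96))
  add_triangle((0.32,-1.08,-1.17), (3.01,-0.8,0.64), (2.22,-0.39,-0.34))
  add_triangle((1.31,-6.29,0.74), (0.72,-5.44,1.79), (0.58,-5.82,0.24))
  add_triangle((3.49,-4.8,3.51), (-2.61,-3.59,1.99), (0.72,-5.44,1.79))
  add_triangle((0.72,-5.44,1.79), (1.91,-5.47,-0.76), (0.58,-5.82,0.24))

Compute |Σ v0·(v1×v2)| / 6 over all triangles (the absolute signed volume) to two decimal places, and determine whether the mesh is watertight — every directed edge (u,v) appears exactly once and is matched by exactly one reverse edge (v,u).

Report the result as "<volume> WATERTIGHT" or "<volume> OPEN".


93.66 WATERTIGHT

Per-triangle v0·(v1×v2)/6:
  t1: +3.6716
  t2: +2.1627
  t3: +0.3914
  t4: +3.7524
  t5: +4.8153
  t6: +0.6106
  t7: +7.6904
  t8: +6.7179
  t9: +0.9325
  t10: +5.2006
  t11: +6.2908
  t12: +0.1860
  t13: +2.0539
  t14: +2.1910
  t15: +0.3617
  t16: +1.6129
  t17: -1.5804
  t18: -0.5821
  t19: +3.8180
  t20: +0.6799
  t21: +1.9768
  t22: +2.8479
  t23: +1.4767
  t24: -4.2363
  t25: +1.4833
  t26: +8.5577
  t27: +1.7535
  t28: +0.0081
  t29: +0.5500
  t30: +4.1676
  t31: -0.0148
  t32: +2.5525
  t33: +0.1052
  t34: +2.3391
  t35: -0.8782
  t36: +0.8657
  t37: +3.2649
  t38: +2.2028
  t39: +2.4197
  t40: +0.2761
  t41: +0.7354
  t42: +4.5569
  t43: -0.5295
  t44: +0.9546
  t45: +7.4935
  t46: -2.2429
Σ = +93.6632 → |volume| = 93.66

Directed edges: 138 total, each appears once with its reverse present → watertight.


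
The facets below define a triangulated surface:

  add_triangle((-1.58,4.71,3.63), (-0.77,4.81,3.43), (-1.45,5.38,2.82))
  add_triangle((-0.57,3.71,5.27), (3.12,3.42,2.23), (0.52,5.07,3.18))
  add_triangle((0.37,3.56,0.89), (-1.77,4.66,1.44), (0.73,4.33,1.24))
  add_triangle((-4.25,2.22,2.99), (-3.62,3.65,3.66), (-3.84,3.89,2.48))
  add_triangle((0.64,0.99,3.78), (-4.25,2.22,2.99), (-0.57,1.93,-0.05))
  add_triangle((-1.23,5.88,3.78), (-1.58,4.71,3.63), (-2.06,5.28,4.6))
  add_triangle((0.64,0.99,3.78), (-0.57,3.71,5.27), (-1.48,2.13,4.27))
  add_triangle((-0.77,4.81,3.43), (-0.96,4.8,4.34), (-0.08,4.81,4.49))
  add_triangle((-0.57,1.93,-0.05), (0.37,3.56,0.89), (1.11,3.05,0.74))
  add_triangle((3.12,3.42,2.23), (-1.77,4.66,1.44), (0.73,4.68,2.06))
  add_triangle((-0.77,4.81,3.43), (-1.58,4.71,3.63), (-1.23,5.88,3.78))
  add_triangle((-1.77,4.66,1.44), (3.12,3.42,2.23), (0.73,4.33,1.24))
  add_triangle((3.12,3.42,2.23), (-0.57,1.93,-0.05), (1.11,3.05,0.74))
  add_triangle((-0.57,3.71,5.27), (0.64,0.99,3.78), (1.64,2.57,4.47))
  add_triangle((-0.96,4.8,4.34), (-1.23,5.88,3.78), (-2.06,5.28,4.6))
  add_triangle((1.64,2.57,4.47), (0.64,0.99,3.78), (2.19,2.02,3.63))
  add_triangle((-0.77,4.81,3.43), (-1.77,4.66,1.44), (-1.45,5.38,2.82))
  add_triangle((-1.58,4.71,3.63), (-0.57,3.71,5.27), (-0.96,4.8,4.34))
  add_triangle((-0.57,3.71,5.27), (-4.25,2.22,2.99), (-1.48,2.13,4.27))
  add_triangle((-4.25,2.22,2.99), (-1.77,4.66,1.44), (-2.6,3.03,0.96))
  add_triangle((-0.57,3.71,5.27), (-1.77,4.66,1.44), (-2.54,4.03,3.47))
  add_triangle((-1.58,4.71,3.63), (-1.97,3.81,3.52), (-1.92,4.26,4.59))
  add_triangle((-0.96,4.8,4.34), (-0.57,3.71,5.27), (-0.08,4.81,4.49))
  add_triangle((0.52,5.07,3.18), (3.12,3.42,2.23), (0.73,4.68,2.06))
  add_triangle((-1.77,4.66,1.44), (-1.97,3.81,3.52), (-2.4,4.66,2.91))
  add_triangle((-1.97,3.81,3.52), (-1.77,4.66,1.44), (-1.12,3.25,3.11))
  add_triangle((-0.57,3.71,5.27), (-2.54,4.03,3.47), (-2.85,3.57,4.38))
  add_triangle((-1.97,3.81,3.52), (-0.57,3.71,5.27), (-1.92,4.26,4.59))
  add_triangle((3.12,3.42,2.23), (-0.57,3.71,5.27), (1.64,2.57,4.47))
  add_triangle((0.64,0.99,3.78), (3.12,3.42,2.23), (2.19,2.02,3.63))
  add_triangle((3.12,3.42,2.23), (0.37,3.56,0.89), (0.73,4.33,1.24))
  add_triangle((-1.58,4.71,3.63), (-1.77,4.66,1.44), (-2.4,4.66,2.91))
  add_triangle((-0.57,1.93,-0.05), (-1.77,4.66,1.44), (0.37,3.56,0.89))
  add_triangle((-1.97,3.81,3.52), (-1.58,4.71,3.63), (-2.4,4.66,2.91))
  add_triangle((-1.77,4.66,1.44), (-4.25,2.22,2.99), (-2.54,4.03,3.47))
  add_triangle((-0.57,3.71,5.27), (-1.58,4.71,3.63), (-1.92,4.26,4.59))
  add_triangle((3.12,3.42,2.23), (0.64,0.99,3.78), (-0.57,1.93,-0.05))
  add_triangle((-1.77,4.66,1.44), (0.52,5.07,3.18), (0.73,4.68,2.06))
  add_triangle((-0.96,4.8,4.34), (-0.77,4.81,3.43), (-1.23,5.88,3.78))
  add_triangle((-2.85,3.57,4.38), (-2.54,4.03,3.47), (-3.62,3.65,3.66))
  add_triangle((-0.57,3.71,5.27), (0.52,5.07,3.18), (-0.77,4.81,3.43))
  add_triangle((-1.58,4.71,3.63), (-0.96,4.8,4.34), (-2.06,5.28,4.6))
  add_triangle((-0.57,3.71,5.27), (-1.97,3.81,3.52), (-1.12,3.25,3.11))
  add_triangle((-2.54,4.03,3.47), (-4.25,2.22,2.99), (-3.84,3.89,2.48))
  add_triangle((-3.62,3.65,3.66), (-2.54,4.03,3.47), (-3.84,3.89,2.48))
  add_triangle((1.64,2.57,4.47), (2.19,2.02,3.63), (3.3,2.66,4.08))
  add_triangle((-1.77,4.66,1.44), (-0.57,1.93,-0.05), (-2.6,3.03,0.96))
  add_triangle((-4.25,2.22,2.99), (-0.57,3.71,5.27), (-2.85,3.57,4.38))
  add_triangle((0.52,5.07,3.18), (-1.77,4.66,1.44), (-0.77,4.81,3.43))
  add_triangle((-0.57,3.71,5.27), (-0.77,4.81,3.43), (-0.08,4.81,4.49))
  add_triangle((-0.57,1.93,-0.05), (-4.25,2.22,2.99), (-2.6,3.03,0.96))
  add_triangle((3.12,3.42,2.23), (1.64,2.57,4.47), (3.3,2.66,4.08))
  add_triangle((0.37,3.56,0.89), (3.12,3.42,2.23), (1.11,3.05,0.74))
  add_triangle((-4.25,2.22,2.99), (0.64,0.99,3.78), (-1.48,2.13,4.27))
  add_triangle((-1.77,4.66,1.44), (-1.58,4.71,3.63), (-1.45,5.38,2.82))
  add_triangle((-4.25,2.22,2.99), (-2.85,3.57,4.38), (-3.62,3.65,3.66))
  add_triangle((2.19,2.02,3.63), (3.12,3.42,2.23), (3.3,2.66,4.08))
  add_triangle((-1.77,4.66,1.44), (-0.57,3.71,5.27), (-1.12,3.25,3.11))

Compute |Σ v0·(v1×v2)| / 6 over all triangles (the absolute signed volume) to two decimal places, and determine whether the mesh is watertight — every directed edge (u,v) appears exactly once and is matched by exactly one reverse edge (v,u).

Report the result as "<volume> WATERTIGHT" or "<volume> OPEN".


Per-triangle v0·(v1×v2)/6:
  t1: +0.8011
  t2: +6.9549
  t3: +0.2563
  t4: +1.7618
  t5: -5.3140
  t6: +0.1389
  t7: +2.3014
  t8: +0.6701
  t9: +0.2608
  t10: -0.1781
  t11: -0.3363
  t12: +2.5001
  t13: -0.4116
  t14: +2.5853
  t15: +1.2266
  t16: +0.7938
  t17: +0.0543
  t18: +0.8912
  t19: +3.1242
  t20: +2.5304
  t21: +4.6823
  t22: +0.4849
  t23: +1.3322
  t24: +2.0663
  t25: -0.5493
  t26: -1.0633
  t27: +2.3876
  t28: -0.2294
  t29: +5.1536
  t30: -0.9672
  t31: +0.0299
  t32: +1.3026
  t33: +0.8380
  t34: +0.7535
  t35: +4.0803
  t36: +1.6211
  t37: -4.3604
  t38: +1.9761
  t39: +0.2757
  t40: +0.9491
  t41: +2.8099
  t42: -0.4161
  t43: -0.5637
  t44: -2.6704
  t45: +1.2528
  t46: +0.2910
  t47: +0.7245
  t48: +1.4378
  t49: +2.3676
  t50: -1.4314
  t51: -0.4708
  t52: +2.3329
  t53: +0.6839
  t54: +1.0372
  t55: +0.8144
  t56: +1.3180
  t57: -0.6872
  t58: -1.0059
Σ = +49.1995 → |volume| = 49.20

Directed edges: 174 total, each appears once with its reverse present → watertight.

49.20 WATERTIGHT


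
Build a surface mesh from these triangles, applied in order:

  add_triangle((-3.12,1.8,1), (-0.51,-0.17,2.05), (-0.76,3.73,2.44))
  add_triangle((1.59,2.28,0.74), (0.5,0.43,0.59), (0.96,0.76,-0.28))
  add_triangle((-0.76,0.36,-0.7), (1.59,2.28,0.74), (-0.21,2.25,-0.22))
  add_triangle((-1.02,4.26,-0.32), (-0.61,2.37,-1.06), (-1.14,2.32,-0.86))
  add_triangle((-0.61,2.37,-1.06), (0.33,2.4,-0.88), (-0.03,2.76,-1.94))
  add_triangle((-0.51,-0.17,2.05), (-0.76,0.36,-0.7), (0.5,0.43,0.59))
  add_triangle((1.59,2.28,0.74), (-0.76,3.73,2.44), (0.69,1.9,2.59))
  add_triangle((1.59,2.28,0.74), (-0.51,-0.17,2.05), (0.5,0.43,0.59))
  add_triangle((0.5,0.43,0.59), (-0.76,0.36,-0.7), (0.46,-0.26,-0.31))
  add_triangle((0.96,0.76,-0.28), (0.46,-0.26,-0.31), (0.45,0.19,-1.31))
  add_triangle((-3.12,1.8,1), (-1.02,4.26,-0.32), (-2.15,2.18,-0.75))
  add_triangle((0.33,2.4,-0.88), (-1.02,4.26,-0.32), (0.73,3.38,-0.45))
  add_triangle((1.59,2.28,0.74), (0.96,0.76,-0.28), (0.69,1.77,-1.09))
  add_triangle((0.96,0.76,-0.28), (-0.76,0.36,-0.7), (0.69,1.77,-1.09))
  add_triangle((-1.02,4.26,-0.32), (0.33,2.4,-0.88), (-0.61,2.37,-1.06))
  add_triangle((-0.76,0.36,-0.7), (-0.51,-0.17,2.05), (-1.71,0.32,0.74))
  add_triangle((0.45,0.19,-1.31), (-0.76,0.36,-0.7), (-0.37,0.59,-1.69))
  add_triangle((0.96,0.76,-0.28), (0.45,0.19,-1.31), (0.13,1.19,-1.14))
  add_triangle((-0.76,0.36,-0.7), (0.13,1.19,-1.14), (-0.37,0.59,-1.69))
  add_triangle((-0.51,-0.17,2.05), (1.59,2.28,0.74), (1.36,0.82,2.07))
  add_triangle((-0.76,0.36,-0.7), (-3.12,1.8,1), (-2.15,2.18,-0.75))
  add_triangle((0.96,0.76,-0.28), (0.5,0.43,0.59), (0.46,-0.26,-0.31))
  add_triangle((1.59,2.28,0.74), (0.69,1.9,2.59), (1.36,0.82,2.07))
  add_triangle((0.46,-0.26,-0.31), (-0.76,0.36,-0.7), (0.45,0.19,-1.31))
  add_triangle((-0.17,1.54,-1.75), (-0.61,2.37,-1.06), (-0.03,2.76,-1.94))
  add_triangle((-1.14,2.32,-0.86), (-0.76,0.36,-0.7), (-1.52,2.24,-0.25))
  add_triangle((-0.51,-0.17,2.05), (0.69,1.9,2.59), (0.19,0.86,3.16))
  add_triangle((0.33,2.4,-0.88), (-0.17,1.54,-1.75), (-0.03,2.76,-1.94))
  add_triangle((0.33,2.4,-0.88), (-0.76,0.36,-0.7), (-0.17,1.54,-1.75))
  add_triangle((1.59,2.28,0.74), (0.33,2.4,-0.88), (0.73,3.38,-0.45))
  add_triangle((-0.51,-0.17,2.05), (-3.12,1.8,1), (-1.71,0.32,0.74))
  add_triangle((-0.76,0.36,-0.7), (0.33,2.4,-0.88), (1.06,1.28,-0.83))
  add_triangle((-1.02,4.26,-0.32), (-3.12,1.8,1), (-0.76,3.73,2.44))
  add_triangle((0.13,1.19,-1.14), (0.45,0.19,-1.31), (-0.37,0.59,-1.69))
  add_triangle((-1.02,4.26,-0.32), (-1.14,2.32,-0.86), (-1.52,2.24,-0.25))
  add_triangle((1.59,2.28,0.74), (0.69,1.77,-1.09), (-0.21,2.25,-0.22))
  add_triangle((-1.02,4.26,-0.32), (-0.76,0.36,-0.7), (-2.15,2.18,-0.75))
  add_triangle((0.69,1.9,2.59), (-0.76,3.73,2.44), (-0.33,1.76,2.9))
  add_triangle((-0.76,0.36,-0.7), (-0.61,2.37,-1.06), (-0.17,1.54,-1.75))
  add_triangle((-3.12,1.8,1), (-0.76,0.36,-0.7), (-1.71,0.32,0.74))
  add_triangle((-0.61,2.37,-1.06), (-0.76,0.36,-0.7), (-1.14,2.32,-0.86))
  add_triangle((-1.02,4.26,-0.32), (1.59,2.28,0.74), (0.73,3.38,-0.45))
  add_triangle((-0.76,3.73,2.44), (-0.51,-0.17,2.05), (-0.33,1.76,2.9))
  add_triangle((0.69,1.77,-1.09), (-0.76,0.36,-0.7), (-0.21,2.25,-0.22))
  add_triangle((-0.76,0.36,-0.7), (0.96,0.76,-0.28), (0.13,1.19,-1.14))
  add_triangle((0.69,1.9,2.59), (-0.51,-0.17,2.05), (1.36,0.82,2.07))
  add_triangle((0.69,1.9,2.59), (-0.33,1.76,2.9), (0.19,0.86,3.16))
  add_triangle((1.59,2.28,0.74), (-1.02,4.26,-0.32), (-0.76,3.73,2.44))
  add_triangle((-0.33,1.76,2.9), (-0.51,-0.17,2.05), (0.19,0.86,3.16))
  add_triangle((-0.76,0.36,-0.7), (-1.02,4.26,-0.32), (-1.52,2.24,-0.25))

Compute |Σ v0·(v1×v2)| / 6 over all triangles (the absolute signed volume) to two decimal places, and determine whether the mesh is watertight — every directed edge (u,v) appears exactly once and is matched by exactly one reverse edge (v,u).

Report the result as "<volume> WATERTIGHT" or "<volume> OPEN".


30.37 OPEN

Per-triangle v0·(v1×v2)/6:
  t1: +3.7592
  t2: +0.1137
  t3: -0.1871
  t4: +0.3453
  t5: +0.3161
  t6: -0.2196
  t7: +2.2238
  t8: +0.2271
  t9: -0.0613
  t10: +0.1130
  t11: +2.4314
  t12: +0.6388
  t13: +0.3809
  t14: +0.0437
  t15: +0.5876
  t16: -0.0357
  t17: +0.0217
  t18: +0.2343
  t19: +0.1477
  t20: -0.8988
  t21: +0.5198
  t22: +0.0725
  t23: +1.0263
  t24: +0.0467
  t25: +0.2221
  t26: +0.2227
  t27: -0.1938
  t28: +0.0525
  t29: -0.2971
  t30: +0.2358
  t31: +0.6075
  t32: +0.3176
  t33: +5.3007
  t34: +0.1930
  t35: +0.4450
  t36: +0.9287
  t37: +0.4974
  t38: +1.1470
  t39: +0.3279
  t40: +0.3349
  t41: +0.1624
  t42: +1.2933
  t43: +0.6305
  t44: +0.4630
  t45: +0.0093
  t46: +0.9027
  t47: +0.5906
  t48: +4.0391
  t49: +0.5171
  t50: -0.4309
Σ = +30.3661 → |volume| = 30.37

Directed edges: 150 total; 4 unmatched, e.g. (-0.76,0.36,-0.7)→(1.59,2.28,0.74) → open.
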